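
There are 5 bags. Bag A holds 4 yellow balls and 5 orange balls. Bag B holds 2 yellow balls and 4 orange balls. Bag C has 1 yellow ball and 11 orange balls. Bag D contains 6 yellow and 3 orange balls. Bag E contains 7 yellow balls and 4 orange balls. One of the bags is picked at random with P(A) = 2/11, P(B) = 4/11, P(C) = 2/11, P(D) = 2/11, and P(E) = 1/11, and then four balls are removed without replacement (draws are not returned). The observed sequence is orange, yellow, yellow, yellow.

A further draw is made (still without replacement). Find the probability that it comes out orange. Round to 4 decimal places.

0.4821

The likelihood of the observed sequence under each hypothesis: P(data | bag A) = (5/9)(4/8)(3/7)(2/6) = 0.039683; P(data | bag B) = (4/6)(2/5)(1/4)(0/3) = 0; P(data | bag C) = (11/12)(1/11)(0/10) = 0; P(data | bag D) = (3/9)(6/8)(5/7)(4/6) = 0.11905; P(data | bag E) = (4/11)(7/10)(6/9)(5/8) = 0.10606.
Multiplying each by its prior: 2/11 · 0.039683 = 0.007215, 4/11 · 0 = 0, 2/11 · 0 = 0, 2/11 · 0.11905 = 0.021645, 1/11 · 0.10606 = 0.0096419; these sum to 0.038502.
Normalising, the posterior is P(bag A | data) = 0.18739, P(bag B | data) = 0, P(bag C | data) = 0, P(bag D | data) = 0.56218, P(bag E | data) = 0.25043.
The predictive probability is P(orange next | data) = (4/5)(0.18739) + (2/5)(0.56218) + (3/7)(0.25043) = 0.48211.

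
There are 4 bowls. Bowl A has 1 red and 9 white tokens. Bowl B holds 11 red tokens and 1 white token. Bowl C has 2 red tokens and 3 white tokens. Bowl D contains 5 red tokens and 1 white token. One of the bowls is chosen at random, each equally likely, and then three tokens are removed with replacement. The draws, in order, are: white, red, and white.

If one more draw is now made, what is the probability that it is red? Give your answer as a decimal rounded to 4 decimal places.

0.3569

Under each hypothesis, the probability of the observed sequence is: P(data | bowl A) = (9/10)(1/10)(9/10) = 0.081; P(data | bowl B) = (1/12)(11/12)(1/12) = 0.0063657; P(data | bowl C) = (3/5)(2/5)(3/5) = 0.144; P(data | bowl D) = (1/6)(5/6)(1/6) = 0.023148.
Multiplying each by its prior: 1/4 · 0.081 = 0.02025, 1/4 · 0.0063657 = 0.0015914, 1/4 · 0.144 = 0.036, 1/4 · 0.023148 = 0.005787; these sum to 0.063628.
The posterior is then P(bowl A | data) = 0.31825, P(bowl B | data) = 0.025011, P(bowl C | data) = 0.56578, P(bowl D | data) = 0.09095.
The predictive probability is P(red next | data) = (1/10)(0.31825) + (11/12)(0.025011) + (2/5)(0.56578) + (5/6)(0.09095) = 0.35686.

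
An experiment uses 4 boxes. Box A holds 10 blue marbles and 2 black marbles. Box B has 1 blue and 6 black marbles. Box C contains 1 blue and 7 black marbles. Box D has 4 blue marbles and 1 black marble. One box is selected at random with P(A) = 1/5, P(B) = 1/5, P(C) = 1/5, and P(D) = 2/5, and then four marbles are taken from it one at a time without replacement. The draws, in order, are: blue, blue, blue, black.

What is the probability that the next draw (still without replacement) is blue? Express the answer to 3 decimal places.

0.971

Compute the likelihood of the observed sequence for each case: P(data | box A) = (10/12)(9/11)(8/10)(2/9) = 4/33; P(data | box B) = (1/7)(0/6) = 0; P(data | box C) = (1/8)(0/7) = 0; P(data | box D) = (4/5)(3/4)(2/3)(1/2) = 1/5.
Multiplying each by its prior: 1/5 · 4/33 = 4/165, 1/5 · 0 = 0, 1/5 · 0 = 0, 2/5 · 1/5 = 2/25; summing to 86/825.
The posterior is then P(box A | data) = 10/43, P(box B | data) = 0, P(box C | data) = 0, P(box D | data) = 33/43.
The predictive probability is P(blue next | data) = (7/8)(10/43) + (1)(33/43) = 167/172.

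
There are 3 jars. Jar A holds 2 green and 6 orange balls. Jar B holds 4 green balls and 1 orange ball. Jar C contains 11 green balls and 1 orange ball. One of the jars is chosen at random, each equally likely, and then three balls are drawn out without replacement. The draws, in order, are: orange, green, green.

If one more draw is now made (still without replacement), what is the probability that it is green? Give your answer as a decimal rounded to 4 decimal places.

0.8881

Compute the likelihood of the observed sequence for each case: P(data | jar A) = (6/8)(2/7)(1/6) = 1/28; P(data | jar B) = (1/5)(4/4)(3/3) = 1/5; P(data | jar C) = (1/12)(11/11)(10/10) = 1/12.
The prior-weighted likelihoods are 1/3 · 1/28 = 1/84, 1/3 · 1/5 = 1/15, 1/3 · 1/12 = 1/36; summing to 67/630.
Dividing through by the total gives posterior P(jar A | data) = 15/134, P(jar B | data) = 42/67, P(jar C | data) = 35/134.
The predictive probability is P(green next | data) = (0)(15/134) + (1)(42/67) + (1)(35/134) = 119/134.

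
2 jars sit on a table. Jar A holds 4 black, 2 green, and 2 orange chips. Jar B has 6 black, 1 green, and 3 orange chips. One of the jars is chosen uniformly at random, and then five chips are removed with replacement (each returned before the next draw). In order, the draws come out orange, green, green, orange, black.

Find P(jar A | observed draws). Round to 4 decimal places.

0.7834

Compute the likelihood of the observed sequence for each case: P(data | jar A) = (2/8)(2/8)(2/8)(2/8)(4/8) = 0.0019531; P(data | jar B) = (3/10)(1/10)(1/10)(3/10)(6/10) = 0.00054.
Weighting by the prior gives 1/2 · 0.0019531 = 0.00097656, 1/2 · 0.00054 = 0.00027; these sum to 0.0012466.
Therefore the posterior P(jar A | data) = (0.00097656) / (0.0012466) = 0.7834.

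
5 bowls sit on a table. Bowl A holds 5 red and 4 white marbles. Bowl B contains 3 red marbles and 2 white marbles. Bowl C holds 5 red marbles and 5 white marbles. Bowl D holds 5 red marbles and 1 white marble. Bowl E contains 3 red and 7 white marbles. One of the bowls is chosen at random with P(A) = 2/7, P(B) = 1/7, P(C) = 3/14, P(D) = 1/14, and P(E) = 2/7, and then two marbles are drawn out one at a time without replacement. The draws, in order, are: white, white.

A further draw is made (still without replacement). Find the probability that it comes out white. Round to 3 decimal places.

For each hypothesis, P(data | H) works out to: P(data | bowl A) = (4/9)(3/8) = 1/6; P(data | bowl B) = (2/5)(1/4) = 1/10; P(data | bowl C) = (5/10)(4/9) = 2/9; P(data | bowl D) = (1/6)(0/5) = 0; P(data | bowl E) = (7/10)(6/9) = 7/15.
The prior-weighted likelihoods are 2/7 · 1/6 = 1/21, 1/7 · 1/10 = 1/70, 3/14 · 2/9 = 1/21, 1/14 · 0 = 0, 2/7 · 7/15 = 2/15; with total 17/70.
Dividing through by the total gives posterior P(bowl A | data) = 10/51, P(bowl B | data) = 1/17, P(bowl C | data) = 10/51, P(bowl D | data) = 0, P(bowl E | data) = 28/51.
The predictive probability is P(white next | data) = (2/7)(10/51) + (0)(1/17) + (3/8)(10/51) + (5/8)(28/51) = 225/476.

0.473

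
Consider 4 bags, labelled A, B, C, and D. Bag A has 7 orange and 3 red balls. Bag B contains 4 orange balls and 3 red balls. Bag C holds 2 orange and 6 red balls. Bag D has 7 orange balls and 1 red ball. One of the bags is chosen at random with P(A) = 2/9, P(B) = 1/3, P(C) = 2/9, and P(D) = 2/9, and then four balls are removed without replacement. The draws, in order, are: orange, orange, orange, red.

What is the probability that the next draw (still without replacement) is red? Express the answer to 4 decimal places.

For each hypothesis, P(data | H) works out to: P(data | bag A) = (7/10)(6/9)(5/8)(3/7) = 1/8; P(data | bag B) = (4/7)(3/6)(2/5)(3/4) = 3/35; P(data | bag C) = (2/8)(1/7)(0/6) = 0; P(data | bag D) = (7/8)(6/7)(5/6)(1/5) = 1/8.
Weighting by the prior gives 2/9 · 1/8 = 1/36, 1/3 · 3/35 = 1/35, 2/9 · 0 = 0, 2/9 · 1/8 = 1/36; these sum to 53/630.
Normalising, the posterior is P(bag A | data) = 35/106, P(bag B | data) = 18/53, P(bag C | data) = 0, P(bag D | data) = 35/106.
Averaging over the posterior, P(red next | data) = (1/3)(35/106) + (2/3)(18/53) + (0)(35/106) = 107/318.

0.3365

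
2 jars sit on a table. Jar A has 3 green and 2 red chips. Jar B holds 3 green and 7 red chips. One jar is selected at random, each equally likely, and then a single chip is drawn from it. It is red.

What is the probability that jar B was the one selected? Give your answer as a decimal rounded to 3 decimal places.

0.636

For each hypothesis, P(data | H) works out to: P(data | jar A) = (2/5) = 2/5; P(data | jar B) = (7/10) = 7/10.
Multiplying each by its prior: 1/2 · 2/5 = 1/5, 1/2 · 7/10 = 7/20; with total 11/20.
Hence P(jar B | data) = (7/20) / (11/20) = 7/11.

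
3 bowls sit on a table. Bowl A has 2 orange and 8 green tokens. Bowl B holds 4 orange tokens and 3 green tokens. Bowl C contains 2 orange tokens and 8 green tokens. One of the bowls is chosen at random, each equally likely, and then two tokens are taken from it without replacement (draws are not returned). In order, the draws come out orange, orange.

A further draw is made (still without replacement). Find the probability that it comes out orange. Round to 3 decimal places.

0.346

Under each hypothesis, the probability of the observed sequence is: P(data | bowl A) = (2/10)(1/9) = 1/45; P(data | bowl B) = (4/7)(3/6) = 2/7; P(data | bowl C) = (2/10)(1/9) = 1/45.
The prior-weighted likelihoods are 1/3 · 1/45 = 1/135, 1/3 · 2/7 = 2/21, 1/3 · 1/45 = 1/135; summing to 104/945.
Normalising, the posterior is P(bowl A | data) = 7/104, P(bowl B | data) = 45/52, P(bowl C | data) = 7/104.
So P(orange next | data) = Σ P(orange next | H) P(H | data) = (0)(7/104) + (2/5)(45/52) + (0)(7/104) = 9/26.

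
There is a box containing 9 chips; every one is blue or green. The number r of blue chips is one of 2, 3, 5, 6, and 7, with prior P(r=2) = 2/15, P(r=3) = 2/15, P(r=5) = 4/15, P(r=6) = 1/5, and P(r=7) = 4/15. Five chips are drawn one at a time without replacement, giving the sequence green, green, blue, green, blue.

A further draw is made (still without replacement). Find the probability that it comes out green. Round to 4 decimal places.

0.5063

The likelihood of the observed sequence under each hypothesis: P(data | r = 2) = (7/9)(6/8)(2/7)(5/6)(1/5) = 0.027778; P(data | r = 3) = (6/9)(5/8)(3/7)(4/6)(2/5) = 0.047619; P(data | r = 5) = (4/9)(3/8)(5/7)(2/6)(4/5) = 0.031746; P(data | r = 6) = (3/9)(2/8)(6/7)(1/6)(5/5) = 0.011905; P(data | r = 7) = (2/9)(1/8)(7/7)(0/6) = 0.
Multiplying each by its prior: 2/15 · 0.027778 = 0.0037037, 2/15 · 0.047619 = 0.0063492, 4/15 · 0.031746 = 0.0084656, 1/5 · 0.011905 = 0.002381, 4/15 · 0 = 0; summing to 0.020899.
Normalising, the posterior is P(r = 2 | data) = 0.17722, P(r = 3 | data) = 0.3038, P(r = 5 | data) = 0.40506, P(r = 6 | data) = 0.11392, P(r = 7 | data) = 0.
Averaging over the posterior, P(green next | data) = (1)(0.17722) + (3/4)(0.3038) + (1/4)(0.40506) + (0)(0.11392) = 0.50633.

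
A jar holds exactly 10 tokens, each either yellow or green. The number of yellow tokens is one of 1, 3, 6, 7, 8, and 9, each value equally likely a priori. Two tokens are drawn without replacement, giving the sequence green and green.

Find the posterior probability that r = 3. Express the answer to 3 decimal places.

Under each hypothesis, the probability of the observed sequence is: P(data | r = 1) = (9/10)(8/9) = 4/5; P(data | r = 3) = (7/10)(6/9) = 7/15; P(data | r = 6) = (4/10)(3/9) = 2/15; P(data | r = 7) = (3/10)(2/9) = 1/15; P(data | r = 8) = (2/10)(1/9) = 1/45; P(data | r = 9) = (1/10)(0/9) = 0.
Weighting by the prior gives 1/6 · 4/5 = 2/15, 1/6 · 7/15 = 7/90, 1/6 · 2/15 = 1/45, 1/6 · 1/15 = 1/90, 1/6 · 1/45 = 1/270, 1/6 · 0 = 0; summing to 67/270.
By Bayes' rule, P(r = 3 | data) = (7/90) / (67/270) = 21/67.

0.313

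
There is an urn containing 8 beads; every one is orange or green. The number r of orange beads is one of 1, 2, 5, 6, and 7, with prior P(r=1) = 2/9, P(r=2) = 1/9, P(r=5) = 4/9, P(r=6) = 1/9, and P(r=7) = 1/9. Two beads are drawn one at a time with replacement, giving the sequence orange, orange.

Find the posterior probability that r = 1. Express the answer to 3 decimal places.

0.010

For each hypothesis, P(data | H) works out to: P(data | r = 1) = (1/8)(1/8) = 1/64; P(data | r = 2) = (2/8)(2/8) = 1/16; P(data | r = 5) = (5/8)(5/8) = 25/64; P(data | r = 6) = (6/8)(6/8) = 9/16; P(data | r = 7) = (7/8)(7/8) = 49/64.
Multiplying each by its prior: 2/9 · 1/64 = 1/288, 1/9 · 1/16 = 1/144, 4/9 · 25/64 = 25/144, 1/9 · 9/16 = 1/16, 1/9 · 49/64 = 49/576; summing to 191/576.
By Bayes' rule, P(r = 1 | data) = (1/288) / (191/576) = 2/191.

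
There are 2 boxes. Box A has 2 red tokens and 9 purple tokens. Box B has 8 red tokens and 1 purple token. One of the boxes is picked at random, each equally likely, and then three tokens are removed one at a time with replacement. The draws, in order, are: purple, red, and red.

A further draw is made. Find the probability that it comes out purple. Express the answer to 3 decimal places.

0.278

Under each hypothesis, the probability of the observed sequence is: P(data | box A) = (9/11)(2/11)(2/11) = 0.027047; P(data | box B) = (1/9)(8/9)(8/9) = 0.087791.
The prior-weighted likelihoods are 1/2 · 0.027047 = 0.013524, 1/2 · 0.087791 = 0.043896; these sum to 0.057419.
Normalising, the posterior is P(box A | data) = 0.23552, P(box B | data) = 0.76448.
Averaging over the posterior, P(purple next | data) = (9/11)(0.23552) + (1/9)(0.76448) = 0.27764.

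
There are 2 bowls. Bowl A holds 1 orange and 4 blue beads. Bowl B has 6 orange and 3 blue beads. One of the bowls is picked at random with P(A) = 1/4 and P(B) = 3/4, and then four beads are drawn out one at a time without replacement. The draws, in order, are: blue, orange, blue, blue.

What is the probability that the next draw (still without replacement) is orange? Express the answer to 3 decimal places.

The likelihood of the observed sequence under each hypothesis: P(data | bowl A) = (4/5)(1/4)(3/3)(2/2) = 1/5; P(data | bowl B) = (3/9)(6/8)(2/7)(1/6) = 1/84.
Multiplying each by its prior: 1/4 · 1/5 = 1/20, 3/4 · 1/84 = 1/112; summing to 33/560.
The posterior is then P(bowl A | data) = 28/33, P(bowl B | data) = 5/33.
The predictive probability is P(orange next | data) = (0)(28/33) + (1)(5/33) = 5/33.

0.152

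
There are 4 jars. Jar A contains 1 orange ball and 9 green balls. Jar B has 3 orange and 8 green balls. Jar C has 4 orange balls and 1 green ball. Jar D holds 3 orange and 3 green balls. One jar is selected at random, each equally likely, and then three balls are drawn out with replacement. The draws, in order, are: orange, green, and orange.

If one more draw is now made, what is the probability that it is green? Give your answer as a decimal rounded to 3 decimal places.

0.429

Compute the likelihood of the observed sequence for each case: P(data | jar A) = (1/10)(9/10)(1/10) = 0.009; P(data | jar B) = (3/11)(8/11)(3/11) = 0.054095; P(data | jar C) = (4/5)(1/5)(4/5) = 0.128; P(data | jar D) = (3/6)(3/6)(3/6) = 0.125.
Multiplying each by its prior: 1/4 · 0.009 = 0.00225, 1/4 · 0.054095 = 0.013524, 1/4 · 0.128 = 0.032, 1/4 · 0.125 = 0.03125; summing to 0.079024.
The posterior is then P(jar A | data) = 0.028472, P(jar B | data) = 0.17113, P(jar C | data) = 0.40494, P(jar D | data) = 0.39545.
Averaging over the posterior, P(green next | data) = (9/10)(0.028472) + (8/11)(0.17113) + (1/5)(0.40494) + (1/2)(0.39545) = 0.4288.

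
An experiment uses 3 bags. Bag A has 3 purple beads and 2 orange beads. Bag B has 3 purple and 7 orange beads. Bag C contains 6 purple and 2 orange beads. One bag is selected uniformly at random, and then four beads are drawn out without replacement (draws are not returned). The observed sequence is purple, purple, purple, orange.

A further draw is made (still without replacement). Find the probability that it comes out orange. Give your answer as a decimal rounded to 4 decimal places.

0.5735

Compute the likelihood of the observed sequence for each case: P(data | bag A) = (3/5)(2/4)(1/3)(2/2) = 0.1; P(data | bag B) = (3/10)(2/9)(1/8)(7/7) = 0.0083333; P(data | bag C) = (6/8)(5/7)(4/6)(2/5) = 0.14286.
Weighting by the prior gives 1/3 · 0.1 = 0.033333, 1/3 · 0.0083333 = 0.0027778, 1/3 · 0.14286 = 0.047619; summing to 0.08373.
The posterior is then P(bag A | data) = 0.3981, P(bag B | data) = 0.033175, P(bag C | data) = 0.56872.
The predictive probability is P(orange next | data) = (1)(0.3981) + (1)(0.033175) + (1/4)(0.56872) = 0.57346.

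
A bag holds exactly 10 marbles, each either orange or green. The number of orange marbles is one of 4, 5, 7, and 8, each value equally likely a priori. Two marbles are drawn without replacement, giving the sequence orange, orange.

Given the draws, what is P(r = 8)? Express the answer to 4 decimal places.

0.4308

Under each hypothesis, the probability of the observed sequence is: P(data | r = 4) = (4/10)(3/9) = 2/15; P(data | r = 5) = (5/10)(4/9) = 2/9; P(data | r = 7) = (7/10)(6/9) = 7/15; P(data | r = 8) = (8/10)(7/9) = 28/45.
The prior-weighted likelihoods are 1/4 · 2/15 = 1/30, 1/4 · 2/9 = 1/18, 1/4 · 7/15 = 7/60, 1/4 · 28/45 = 7/45; summing to 13/36.
By Bayes' rule, P(r = 8 | data) = (7/45) / (13/36) = 28/65.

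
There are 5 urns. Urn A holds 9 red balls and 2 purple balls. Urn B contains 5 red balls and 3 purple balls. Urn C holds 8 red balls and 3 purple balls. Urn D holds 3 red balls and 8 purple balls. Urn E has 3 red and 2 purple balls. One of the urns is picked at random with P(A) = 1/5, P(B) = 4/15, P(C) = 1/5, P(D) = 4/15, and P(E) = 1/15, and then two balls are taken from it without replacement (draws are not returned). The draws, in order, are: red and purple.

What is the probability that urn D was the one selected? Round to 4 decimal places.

Compute the likelihood of the observed sequence for each case: P(data | urn A) = (9/11)(2/10) = 9/55; P(data | urn B) = (5/8)(3/7) = 15/56; P(data | urn C) = (8/11)(3/10) = 12/55; P(data | urn D) = (3/11)(8/10) = 12/55; P(data | urn E) = (3/5)(2/4) = 3/10.
Weighting by the prior gives 1/5 · 9/55 = 9/275, 4/15 · 15/56 = 1/14, 1/5 · 12/55 = 12/275, 4/15 · 12/55 = 16/275, 1/15 · 3/10 = 1/50; these sum to 87/385.
So P(urn D | data) = (16/275) / (87/385) = 112/435.

0.2575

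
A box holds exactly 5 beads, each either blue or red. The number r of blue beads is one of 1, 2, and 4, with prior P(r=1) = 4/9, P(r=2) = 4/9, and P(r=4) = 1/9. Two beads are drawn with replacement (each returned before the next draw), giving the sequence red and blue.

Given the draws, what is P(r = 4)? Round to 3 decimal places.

Under each hypothesis, the probability of the observed sequence is: P(data | r = 1) = (4/5)(1/5) = 4/25; P(data | r = 2) = (3/5)(2/5) = 6/25; P(data | r = 4) = (1/5)(4/5) = 4/25.
Weighting by the prior gives 4/9 · 4/25 = 16/225, 4/9 · 6/25 = 8/75, 1/9 · 4/25 = 4/225; with total 44/225.
By Bayes' rule, P(r = 4 | data) = (4/225) / (44/225) = 1/11.

0.091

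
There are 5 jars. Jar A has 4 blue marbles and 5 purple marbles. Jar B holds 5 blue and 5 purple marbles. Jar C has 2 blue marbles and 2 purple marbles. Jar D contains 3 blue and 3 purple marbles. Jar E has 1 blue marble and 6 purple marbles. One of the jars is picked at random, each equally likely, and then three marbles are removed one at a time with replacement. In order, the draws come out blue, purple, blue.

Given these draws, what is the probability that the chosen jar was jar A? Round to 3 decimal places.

0.219

Compute the likelihood of the observed sequence for each case: P(data | jar A) = (4/9)(5/9)(4/9) = 0.10974; P(data | jar B) = (5/10)(5/10)(5/10) = 0.125; P(data | jar C) = (2/4)(2/4)(2/4) = 0.125; P(data | jar D) = (3/6)(3/6)(3/6) = 0.125; P(data | jar E) = (1/7)(6/7)(1/7) = 0.017493.
Weighting by the prior gives 1/5 · 0.10974 = 0.021948, 1/5 · 0.125 = 0.025, 1/5 · 0.125 = 0.025, 1/5 · 0.125 = 0.025, 1/5 · 0.017493 = 0.0034985; with total 0.10045.
Therefore the posterior P(jar A | data) = (0.021948) / (0.10045) = 0.2185.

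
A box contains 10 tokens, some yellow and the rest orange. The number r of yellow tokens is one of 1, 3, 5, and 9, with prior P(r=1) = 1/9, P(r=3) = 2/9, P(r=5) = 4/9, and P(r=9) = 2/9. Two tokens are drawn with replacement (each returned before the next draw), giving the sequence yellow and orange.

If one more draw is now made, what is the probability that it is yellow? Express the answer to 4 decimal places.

0.4716

Compute the likelihood of the observed sequence for each case: P(data | r = 1) = (1/10)(9/10) = 9/100; P(data | r = 3) = (3/10)(7/10) = 21/100; P(data | r = 5) = (5/10)(5/10) = 1/4; P(data | r = 9) = (9/10)(1/10) = 9/100.
The prior-weighted likelihoods are 1/9 · 9/100 = 1/100, 2/9 · 21/100 = 7/150, 4/9 · 1/4 = 1/9, 2/9 · 9/100 = 1/50; summing to 169/900.
Dividing through by the total gives posterior P(r = 1 | data) = 0.053254, P(r = 3 | data) = 0.24852, P(r = 5 | data) = 0.59172, P(r = 9 | data) = 0.10651.
The predictive probability is P(yellow next | data) = (1/10)(0.053254) + (3/10)(0.24852) + (1/2)(0.59172) + (9/10)(0.10651) = 0.4716.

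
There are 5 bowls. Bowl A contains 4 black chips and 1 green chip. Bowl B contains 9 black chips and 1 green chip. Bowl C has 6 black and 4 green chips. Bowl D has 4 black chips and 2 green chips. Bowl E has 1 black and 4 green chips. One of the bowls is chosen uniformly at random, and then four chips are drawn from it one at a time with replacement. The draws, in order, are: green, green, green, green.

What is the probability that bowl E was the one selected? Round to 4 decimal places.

Under each hypothesis, the probability of the observed sequence is: P(data | bowl A) = (1/5)(1/5)(1/5)(1/5) = 0.0016; P(data | bowl B) = (1/10)(1/10)(1/10)(1/10) = 0.0001; P(data | bowl C) = (4/10)(4/10)(4/10)(4/10) = 0.0256; P(data | bowl D) = (2/6)(2/6)(2/6)(2/6) = 0.012346; P(data | bowl E) = (4/5)(4/5)(4/5)(4/5) = 0.4096.
The prior-weighted likelihoods are 1/5 · 0.0016 = 0.00032, 1/5 · 0.0001 = 2e-05, 1/5 · 0.0256 = 0.00512, 1/5 · 0.012346 = 0.0024691, 1/5 · 0.4096 = 0.08192; with total 0.089849.
By Bayes' rule, P(bowl E | data) = (0.08192) / (0.089849) = 0.91175.

0.9118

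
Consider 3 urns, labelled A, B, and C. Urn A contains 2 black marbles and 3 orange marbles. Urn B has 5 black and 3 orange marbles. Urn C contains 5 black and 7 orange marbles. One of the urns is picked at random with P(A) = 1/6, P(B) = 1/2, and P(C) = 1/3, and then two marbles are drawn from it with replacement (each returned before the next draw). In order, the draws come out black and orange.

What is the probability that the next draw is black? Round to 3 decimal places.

0.516

The likelihood of the observed sequence under each hypothesis: P(data | urn A) = (2/5)(3/5) = 0.24; P(data | urn B) = (5/8)(3/8) = 0.23438; P(data | urn C) = (5/12)(7/12) = 0.24306.
Weighting by the prior gives 1/6 · 0.24 = 0.04, 1/2 · 0.23438 = 0.11719, 1/3 · 0.24306 = 0.081019; summing to 0.23821.
Normalising, the posterior is P(urn A | data) = 0.16792, P(urn B | data) = 0.49196, P(urn C | data) = 0.34012.
The predictive probability is P(black next | data) = (2/5)(0.16792) + (5/8)(0.49196) + (5/12)(0.34012) = 0.51636.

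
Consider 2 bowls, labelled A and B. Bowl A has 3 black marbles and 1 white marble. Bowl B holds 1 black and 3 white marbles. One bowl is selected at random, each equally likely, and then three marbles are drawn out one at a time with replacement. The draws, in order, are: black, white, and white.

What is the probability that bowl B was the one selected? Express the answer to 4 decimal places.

For each hypothesis, P(data | H) works out to: P(data | bowl A) = (3/4)(1/4)(1/4) = 3/64; P(data | bowl B) = (1/4)(3/4)(3/4) = 9/64.
Multiplying each by its prior: 1/2 · 3/64 = 3/128, 1/2 · 9/64 = 9/128; summing to 3/32.
So P(bowl B | data) = (9/128) / (3/32) = 3/4.

0.7500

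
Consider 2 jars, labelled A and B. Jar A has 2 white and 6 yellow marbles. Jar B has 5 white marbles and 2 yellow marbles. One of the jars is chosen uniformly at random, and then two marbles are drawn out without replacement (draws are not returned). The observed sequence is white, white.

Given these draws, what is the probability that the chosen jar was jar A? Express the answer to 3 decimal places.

For each hypothesis, P(data | H) works out to: P(data | jar A) = (2/8)(1/7) = 1/28; P(data | jar B) = (5/7)(4/6) = 10/21.
Weighting by the prior gives 1/2 · 1/28 = 1/56, 1/2 · 10/21 = 5/21; summing to 43/168.
Therefore the posterior P(jar A | data) = (1/56) / (43/168) = 3/43.

0.070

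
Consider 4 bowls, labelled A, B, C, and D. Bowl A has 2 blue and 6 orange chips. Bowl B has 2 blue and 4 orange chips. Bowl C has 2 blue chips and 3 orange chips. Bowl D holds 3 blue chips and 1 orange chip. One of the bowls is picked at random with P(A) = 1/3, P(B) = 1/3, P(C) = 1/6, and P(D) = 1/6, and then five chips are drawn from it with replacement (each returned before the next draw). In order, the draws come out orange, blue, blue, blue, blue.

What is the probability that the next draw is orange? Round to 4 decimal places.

For each hypothesis, P(data | H) works out to: P(data | bowl A) = (6/8)(2/8)(2/8)(2/8)(2/8) = 0.0029297; P(data | bowl B) = (4/6)(2/6)(2/6)(2/6)(2/6) = 0.0082305; P(data | bowl C) = (3/5)(2/5)(2/5)(2/5)(2/5) = 0.01536; P(data | bowl D) = (1/4)(3/4)(3/4)(3/4)(3/4) = 0.079102.
The prior-weighted likelihoods are 1/3 · 0.0029297 = 0.00097656, 1/3 · 0.0082305 = 0.0027435, 1/6 · 0.01536 = 0.00256, 1/6 · 0.079102 = 0.013184; with total 0.019464.
Dividing through by the total gives posterior P(bowl A | data) = 0.050174, P(bowl B | data) = 0.14095, P(bowl C | data) = 0.13153, P(bowl D | data) = 0.67734.
Averaging over the posterior, P(orange next | data) = (3/4)(0.050174) + (2/3)(0.14095) + (3/5)(0.13153) + (1/4)(0.67734) = 0.37985.

0.3799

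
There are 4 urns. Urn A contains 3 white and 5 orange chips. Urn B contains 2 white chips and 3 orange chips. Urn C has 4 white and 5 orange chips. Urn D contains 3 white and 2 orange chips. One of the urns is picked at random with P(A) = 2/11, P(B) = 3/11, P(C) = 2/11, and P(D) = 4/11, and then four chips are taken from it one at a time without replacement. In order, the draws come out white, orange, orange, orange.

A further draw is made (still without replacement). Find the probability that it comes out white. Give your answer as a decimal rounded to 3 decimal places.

Compute the likelihood of the observed sequence for each case: P(data | urn A) = (3/8)(5/7)(4/6)(3/5) = 0.10714; P(data | urn B) = (2/5)(3/4)(2/3)(1/2) = 0.1; P(data | urn C) = (4/9)(5/8)(4/7)(3/6) = 0.079365; P(data | urn D) = (3/5)(2/4)(1/3)(0/2) = 0.
Multiplying each by its prior: 2/11 · 0.10714 = 0.019481, 3/11 · 0.1 = 0.027273, 2/11 · 0.079365 = 0.01443, 4/11 · 0 = 0; these sum to 0.061183.
Dividing through by the total gives posterior P(urn A | data) = 0.3184, P(urn B | data) = 0.44575, P(urn C | data) = 0.23585, P(urn D | data) = 0.
Averaging over the posterior, P(white next | data) = (1/2)(0.3184) + (1)(0.44575) + (3/5)(0.23585) = 0.74646.

0.746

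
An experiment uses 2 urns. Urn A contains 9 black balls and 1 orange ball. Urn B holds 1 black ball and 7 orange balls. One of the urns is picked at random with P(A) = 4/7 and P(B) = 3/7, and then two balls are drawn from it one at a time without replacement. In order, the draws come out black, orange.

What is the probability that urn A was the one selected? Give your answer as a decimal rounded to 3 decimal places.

0.516

For each hypothesis, P(data | H) works out to: P(data | urn A) = (9/10)(1/9) = 1/10; P(data | urn B) = (1/8)(7/7) = 1/8.
Weighting by the prior gives 4/7 · 1/10 = 2/35, 3/7 · 1/8 = 3/56; summing to 31/280.
By Bayes' rule, P(urn A | data) = (2/35) / (31/280) = 16/31.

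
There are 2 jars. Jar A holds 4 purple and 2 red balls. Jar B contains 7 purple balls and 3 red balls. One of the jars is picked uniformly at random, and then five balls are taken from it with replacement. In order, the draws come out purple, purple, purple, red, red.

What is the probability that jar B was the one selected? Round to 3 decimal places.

Under each hypothesis, the probability of the observed sequence is: P(data | jar A) = (4/6)(4/6)(4/6)(2/6)(2/6) = 0.032922; P(data | jar B) = (7/10)(7/10)(7/10)(3/10)(3/10) = 0.03087.
Multiplying each by its prior: 1/2 · 0.032922 = 0.016461, 1/2 · 0.03087 = 0.015435; summing to 0.031896.
By Bayes' rule, P(jar B | data) = (0.015435) / (0.031896) = 0.48392.

0.484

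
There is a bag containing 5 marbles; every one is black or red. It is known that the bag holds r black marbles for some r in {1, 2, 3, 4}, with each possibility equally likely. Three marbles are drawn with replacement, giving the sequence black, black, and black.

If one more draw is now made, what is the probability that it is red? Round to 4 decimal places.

Under each hypothesis, the probability of the observed sequence is: P(data | r = 1) = (1/5)(1/5)(1/5) = 1/125; P(data | r = 2) = (2/5)(2/5)(2/5) = 8/125; P(data | r = 3) = (3/5)(3/5)(3/5) = 27/125; P(data | r = 4) = (4/5)(4/5)(4/5) = 64/125.
The prior-weighted likelihoods are 1/4 · 1/125 = 1/500, 1/4 · 8/125 = 2/125, 1/4 · 27/125 = 27/500, 1/4 · 64/125 = 16/125; summing to 1/5.
The posterior is then P(r = 1 | data) = 1/100, P(r = 2 | data) = 2/25, P(r = 3 | data) = 27/100, P(r = 4 | data) = 16/25.
So P(red next | data) = Σ P(red next | H) P(H | data) = (4/5)(1/100) + (3/5)(2/25) + (2/5)(27/100) + (1/5)(16/25) = 73/250.

0.2920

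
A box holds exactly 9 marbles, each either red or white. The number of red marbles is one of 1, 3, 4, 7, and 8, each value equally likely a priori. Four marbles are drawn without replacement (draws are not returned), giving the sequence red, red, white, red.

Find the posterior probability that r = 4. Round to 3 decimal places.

0.132

Compute the likelihood of the observed sequence for each case: P(data | r = 1) = (1/9)(0/8) = 0; P(data | r = 3) = (3/9)(2/8)(6/7)(1/6) = 1/84; P(data | r = 4) = (4/9)(3/8)(5/7)(2/6) = 5/126; P(data | r = 7) = (7/9)(6/8)(2/7)(5/6) = 5/36; P(data | r = 8) = (8/9)(7/8)(1/7)(6/6) = 1/9.
Multiplying each by its prior: 1/5 · 0 = 0, 1/5 · 1/84 = 1/420, 1/5 · 5/126 = 1/126, 1/5 · 5/36 = 1/36, 1/5 · 1/9 = 1/45; these sum to 19/315.
Therefore the posterior P(r = 4 | data) = (1/126) / (19/315) = 5/38.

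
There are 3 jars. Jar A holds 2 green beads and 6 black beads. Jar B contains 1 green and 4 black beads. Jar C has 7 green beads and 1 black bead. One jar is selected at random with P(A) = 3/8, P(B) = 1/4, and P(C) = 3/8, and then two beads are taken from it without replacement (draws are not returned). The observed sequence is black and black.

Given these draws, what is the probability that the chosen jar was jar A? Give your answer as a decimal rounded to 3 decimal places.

0.573

Under each hypothesis, the probability of the observed sequence is: P(data | jar A) = (6/8)(5/7) = 0.53571; P(data | jar B) = (4/5)(3/4) = 0.6; P(data | jar C) = (1/8)(0/7) = 0.
Multiplying each by its prior: 3/8 · 0.53571 = 0.20089, 1/4 · 0.6 = 0.15, 3/8 · 0 = 0; these sum to 0.35089.
So P(jar A | data) = (0.20089) / (0.35089) = 0.57252.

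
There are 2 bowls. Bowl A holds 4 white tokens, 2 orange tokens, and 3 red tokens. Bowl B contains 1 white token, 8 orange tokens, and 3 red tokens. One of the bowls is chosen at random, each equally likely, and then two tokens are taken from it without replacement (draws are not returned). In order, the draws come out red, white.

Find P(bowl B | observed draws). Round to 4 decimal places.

Under each hypothesis, the probability of the observed sequence is: P(data | bowl A) = (3/9)(4/8) = 1/6; P(data | bowl B) = (3/12)(1/11) = 1/44.
The prior-weighted likelihoods are 1/2 · 1/6 = 1/12, 1/2 · 1/44 = 1/88; summing to 25/264.
Therefore the posterior P(bowl B | data) = (1/88) / (25/264) = 3/25.

0.1200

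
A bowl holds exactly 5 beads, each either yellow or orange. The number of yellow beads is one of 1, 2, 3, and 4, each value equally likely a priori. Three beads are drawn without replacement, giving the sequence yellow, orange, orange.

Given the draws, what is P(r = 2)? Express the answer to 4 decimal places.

0.4000

For each hypothesis, P(data | H) works out to: P(data | r = 1) = (1/5)(4/4)(3/3) = 1/5; P(data | r = 2) = (2/5)(3/4)(2/3) = 1/5; P(data | r = 3) = (3/5)(2/4)(1/3) = 1/10; P(data | r = 4) = (4/5)(1/4)(0/3) = 0.
Multiplying each by its prior: 1/4 · 1/5 = 1/20, 1/4 · 1/5 = 1/20, 1/4 · 1/10 = 1/40, 1/4 · 0 = 0; these sum to 1/8.
Hence P(r = 2 | data) = (1/20) / (1/8) = 2/5.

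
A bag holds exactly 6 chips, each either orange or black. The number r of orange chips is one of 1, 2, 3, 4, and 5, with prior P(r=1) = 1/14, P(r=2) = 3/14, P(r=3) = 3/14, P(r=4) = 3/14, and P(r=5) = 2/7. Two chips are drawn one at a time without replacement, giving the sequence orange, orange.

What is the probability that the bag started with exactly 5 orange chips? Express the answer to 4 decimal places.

0.5714

Under each hypothesis, the probability of the observed sequence is: P(data | r = 1) = (1/6)(0/5) = 0; P(data | r = 2) = (2/6)(1/5) = 1/15; P(data | r = 3) = (3/6)(2/5) = 1/5; P(data | r = 4) = (4/6)(3/5) = 2/5; P(data | r = 5) = (5/6)(4/5) = 2/3.
The prior-weighted likelihoods are 1/14 · 0 = 0, 3/14 · 1/15 = 1/70, 3/14 · 1/5 = 3/70, 3/14 · 2/5 = 3/35, 2/7 · 2/3 = 4/21; these sum to 1/3.
By Bayes' rule, P(r = 5 | data) = (4/21) / (1/3) = 4/7.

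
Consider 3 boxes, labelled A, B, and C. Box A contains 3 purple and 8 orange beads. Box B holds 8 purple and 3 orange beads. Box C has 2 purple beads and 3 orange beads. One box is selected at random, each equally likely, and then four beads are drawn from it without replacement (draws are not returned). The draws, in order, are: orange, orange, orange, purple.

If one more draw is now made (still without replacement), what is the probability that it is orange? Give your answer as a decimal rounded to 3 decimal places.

The likelihood of the observed sequence under each hypothesis: P(data | box A) = (8/11)(7/10)(6/9)(3/8) = 7/55; P(data | box B) = (3/11)(2/10)(1/9)(8/8) = 1/165; P(data | box C) = (3/5)(2/4)(1/3)(2/2) = 1/10.
The prior-weighted likelihoods are 1/3 · 7/55 = 7/165, 1/3 · 1/165 = 1/495, 1/3 · 1/10 = 1/30; summing to 7/90.
Normalising, the posterior is P(box A | data) = 6/11, P(box B | data) = 2/77, P(box C | data) = 3/7.
Averaging over the posterior, P(orange next | data) = (5/7)(6/11) + (0)(2/77) + (0)(3/7) = 30/77.

0.390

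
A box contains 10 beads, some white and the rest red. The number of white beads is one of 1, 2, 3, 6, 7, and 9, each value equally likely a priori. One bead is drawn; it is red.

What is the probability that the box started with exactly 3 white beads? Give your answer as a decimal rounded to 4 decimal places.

0.2188

For each hypothesis, P(data | H) works out to: P(data | r = 1) = (9/10) = 9/10; P(data | r = 2) = (8/10) = 4/5; P(data | r = 3) = (7/10) = 7/10; P(data | r = 6) = (4/10) = 2/5; P(data | r = 7) = (3/10) = 3/10; P(data | r = 9) = (1/10) = 1/10.
Multiplying each by its prior: 1/6 · 9/10 = 3/20, 1/6 · 4/5 = 2/15, 1/6 · 7/10 = 7/60, 1/6 · 2/5 = 1/15, 1/6 · 3/10 = 1/20, 1/6 · 1/10 = 1/60; with total 8/15.
Hence P(r = 3 | data) = (7/60) / (8/15) = 7/32.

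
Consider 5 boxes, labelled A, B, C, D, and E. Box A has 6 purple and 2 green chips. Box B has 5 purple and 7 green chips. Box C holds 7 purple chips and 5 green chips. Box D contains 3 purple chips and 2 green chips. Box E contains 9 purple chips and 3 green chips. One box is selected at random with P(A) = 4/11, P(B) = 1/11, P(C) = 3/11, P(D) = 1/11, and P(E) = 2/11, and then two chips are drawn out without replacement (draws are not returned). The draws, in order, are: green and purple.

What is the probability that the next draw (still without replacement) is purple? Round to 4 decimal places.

0.6947

Compute the likelihood of the observed sequence for each case: P(data | box A) = (2/8)(6/7) = 0.21429; P(data | box B) = (7/12)(5/11) = 0.26515; P(data | box C) = (5/12)(7/11) = 0.26515; P(data | box D) = (2/5)(3/4) = 0.3; P(data | box E) = (3/12)(9/11) = 0.20455.
Multiplying each by its prior: 4/11 · 0.21429 = 0.077922, 1/11 · 0.26515 = 0.024105, 3/11 · 0.26515 = 0.072314, 1/11 · 0.3 = 0.027273, 2/11 · 0.20455 = 0.03719; with total 0.2388.
Dividing through by the total gives posterior P(box A | data) = 0.3263, P(box B | data) = 0.10094, P(box C | data) = 0.30282, P(box D | data) = 0.11421, P(box E | data) = 0.15574.
Averaging over the posterior, P(purple next | data) = (5/6)(0.3263) + (2/5)(0.10094) + (3/5)(0.30282) + (2/3)(0.11421) + (4/5)(0.15574) = 0.69471.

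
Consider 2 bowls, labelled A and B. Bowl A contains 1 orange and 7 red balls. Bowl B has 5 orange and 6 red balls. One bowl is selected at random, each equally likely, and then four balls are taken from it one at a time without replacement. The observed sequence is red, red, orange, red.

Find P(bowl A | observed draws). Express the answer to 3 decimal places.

Compute the likelihood of the observed sequence for each case: P(data | bowl A) = (7/8)(6/7)(1/6)(5/5) = 1/8; P(data | bowl B) = (6/11)(5/10)(5/9)(4/8) = 5/66.
The prior-weighted likelihoods are 1/2 · 1/8 = 1/16, 1/2 · 5/66 = 5/132; summing to 53/528.
Hence P(bowl A | data) = (1/16) / (53/528) = 33/53.

0.623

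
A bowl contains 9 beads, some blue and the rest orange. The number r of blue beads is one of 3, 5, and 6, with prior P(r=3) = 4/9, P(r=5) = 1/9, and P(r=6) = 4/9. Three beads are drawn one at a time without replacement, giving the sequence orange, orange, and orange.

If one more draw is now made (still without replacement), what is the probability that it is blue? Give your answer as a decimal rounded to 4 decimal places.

Under each hypothesis, the probability of the observed sequence is: P(data | r = 3) = (6/9)(5/8)(4/7) = 5/21; P(data | r = 5) = (4/9)(3/8)(2/7) = 1/21; P(data | r = 6) = (3/9)(2/8)(1/7) = 1/84.
Multiplying each by its prior: 4/9 · 5/21 = 20/189, 1/9 · 1/21 = 1/189, 4/9 · 1/84 = 1/189; with total 22/189.
Dividing through by the total gives posterior P(r = 3 | data) = 10/11, P(r = 5 | data) = 1/22, P(r = 6 | data) = 1/22.
Averaging over the posterior, P(blue next | data) = (1/2)(10/11) + (5/6)(1/22) + (1)(1/22) = 71/132.

0.5379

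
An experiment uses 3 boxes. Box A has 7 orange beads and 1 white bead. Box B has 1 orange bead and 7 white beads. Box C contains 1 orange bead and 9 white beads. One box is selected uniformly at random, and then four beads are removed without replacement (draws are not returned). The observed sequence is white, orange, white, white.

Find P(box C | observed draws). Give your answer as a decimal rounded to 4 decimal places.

Under each hypothesis, the probability of the observed sequence is: P(data | box A) = (1/8)(7/7)(0/6) = 0; P(data | box B) = (7/8)(1/7)(6/6)(5/5) = 1/8; P(data | box C) = (9/10)(1/9)(8/8)(7/7) = 1/10.
Multiplying each by its prior: 1/3 · 0 = 0, 1/3 · 1/8 = 1/24, 1/3 · 1/10 = 1/30; summing to 3/40.
By Bayes' rule, P(box C | data) = (1/30) / (3/40) = 4/9.

0.4444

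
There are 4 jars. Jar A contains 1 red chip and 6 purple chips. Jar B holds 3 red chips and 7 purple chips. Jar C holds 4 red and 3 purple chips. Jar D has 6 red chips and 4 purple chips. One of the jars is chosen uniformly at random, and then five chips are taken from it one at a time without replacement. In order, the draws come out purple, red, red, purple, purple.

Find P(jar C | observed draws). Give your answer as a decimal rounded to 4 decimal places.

For each hypothesis, P(data | H) works out to: P(data | jar A) = (6/7)(1/6)(0/5) = 0; P(data | jar B) = (7/10)(3/9)(2/8)(6/7)(5/6) = 0.041667; P(data | jar C) = (3/7)(4/6)(3/5)(2/4)(1/3) = 0.028571; P(data | jar D) = (4/10)(6/9)(5/8)(3/7)(2/6) = 0.02381.
Weighting by the prior gives 1/4 · 0 = 0, 1/4 · 0.041667 = 0.010417, 1/4 · 0.028571 = 0.0071429, 1/4 · 0.02381 = 0.0059524; with total 0.023512.
Hence P(jar C | data) = (0.0071429) / (0.023512) = 0.3038.

0.3038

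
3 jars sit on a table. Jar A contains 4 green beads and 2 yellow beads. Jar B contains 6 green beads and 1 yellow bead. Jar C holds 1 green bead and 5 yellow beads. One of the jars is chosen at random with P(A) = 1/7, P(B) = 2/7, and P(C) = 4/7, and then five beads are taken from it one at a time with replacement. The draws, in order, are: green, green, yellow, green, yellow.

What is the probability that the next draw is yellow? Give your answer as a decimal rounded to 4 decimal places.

The likelihood of the observed sequence under each hypothesis: P(data | jar A) = (4/6)(4/6)(2/6)(4/6)(2/6) = 0.032922; P(data | jar B) = (6/7)(6/7)(1/7)(6/7)(1/7) = 0.012852; P(data | jar C) = (1/6)(1/6)(5/6)(1/6)(5/6) = 0.003215.
The prior-weighted likelihoods are 1/7 · 0.032922 = 0.0047031, 2/7 · 0.012852 = 0.0036719, 4/7 · 0.003215 = 0.0018372; with total 0.010212.
The posterior is then P(jar A | data) = 0.46054, P(jar B | data) = 0.35956, P(jar C | data) = 0.1799.
Averaging over the posterior, P(yellow next | data) = (1/3)(0.46054) + (1/7)(0.35956) + (5/6)(0.1799) = 0.35479.

0.3548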